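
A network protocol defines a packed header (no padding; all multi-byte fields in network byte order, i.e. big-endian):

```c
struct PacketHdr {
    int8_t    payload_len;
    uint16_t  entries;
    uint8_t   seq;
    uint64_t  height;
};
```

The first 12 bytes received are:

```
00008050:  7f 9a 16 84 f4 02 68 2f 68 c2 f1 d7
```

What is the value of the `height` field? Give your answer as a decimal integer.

17582730448038195671

`height` follows `payload_len` (1 B), `entries` (2 B), `seq` (1 B), so it starts at offset 1 + 2 + 1 = 4 and occupies 8 bytes.
Bytes at offsets 4..11: F4 02 68 2F 68 C2 F1 D7.
Big-endian stores the most-significant byte at the lowest address.
The bytes are already most-significant first: 0xF402682F68C2F1D7.
0xF402682F68C2F1D7 = 17582730448038195671.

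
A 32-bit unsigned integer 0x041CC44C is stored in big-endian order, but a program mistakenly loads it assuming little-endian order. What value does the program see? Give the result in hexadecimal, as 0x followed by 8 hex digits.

0x4CC41C04

Stored big-endian, the bytes at ascending addresses are 04 1C C4 4C.
Read back as little-endian, the first byte is least significant, giving 0x4CC41C04.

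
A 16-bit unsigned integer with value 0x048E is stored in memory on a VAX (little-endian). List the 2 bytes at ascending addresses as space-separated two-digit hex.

8E 04

Split into bytes (most-significant first): 04 8E.
Little-endian: lowest address holds the least-significant byte.
So at ascending addresses the bytes are 8E 04.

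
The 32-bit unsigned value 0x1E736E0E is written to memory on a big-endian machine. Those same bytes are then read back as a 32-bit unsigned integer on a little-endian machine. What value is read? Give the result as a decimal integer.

242119454

Stored big-endian, the bytes at ascending addresses are 1E 73 6E 0E.
Read back as little-endian, the first byte is least significant, giving 0x0E6E731E.
0x0E6E731E = 242119454.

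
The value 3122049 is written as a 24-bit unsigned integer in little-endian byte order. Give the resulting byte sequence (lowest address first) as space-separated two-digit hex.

81 A3 2F

3122049 in hexadecimal, padded to 24 bits, is 0x2FA381.
Split into bytes (most-significant first): 2F A3 81.
In little-endian order the low byte comes first in memory.
So at ascending addresses the bytes are 81 A3 2F.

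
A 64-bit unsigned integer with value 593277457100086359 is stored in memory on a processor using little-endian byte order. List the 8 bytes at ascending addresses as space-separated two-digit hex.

57 9C B2 33 B4 BE 3B 08

593277457100086359 in hexadecimal, padded to 64 bits, is 0x083BBEB433B29C57.
Split into bytes (most-significant first): 08 3B BE B4 33 B2 9C 57.
Little-endian: lowest address holds the least-significant byte.
So at ascending addresses the bytes are 57 9C B2 33 B4 BE 3B 08.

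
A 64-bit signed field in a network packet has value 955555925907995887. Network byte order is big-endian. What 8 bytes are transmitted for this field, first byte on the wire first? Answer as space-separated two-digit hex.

0D 42 D1 0D 46 C3 FC EF

955555925907995887 in hexadecimal, padded to 64 bits, is 0x0D42D10D46C3FCEF.
Split into bytes (most-significant first): 0D 42 D1 0D 46 C3 FC EF.
In big-endian order the high byte comes first in memory.
So the memory order matches the most-significant-first order: 0D 42 D1 0D 46 C3 FC EF.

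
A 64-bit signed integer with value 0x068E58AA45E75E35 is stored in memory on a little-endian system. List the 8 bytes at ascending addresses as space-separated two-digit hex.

Split into bytes (most-significant first): 06 8E 58 AA 45 E7 5E 35.
In little-endian order the low byte comes first in memory.
So at ascending addresses the bytes are 35 5E E7 45 AA 58 8E 06.

35 5E E7 45 AA 58 8E 06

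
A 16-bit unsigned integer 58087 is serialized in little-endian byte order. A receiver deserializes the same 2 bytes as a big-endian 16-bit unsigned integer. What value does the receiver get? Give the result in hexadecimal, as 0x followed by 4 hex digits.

0xE7E2

58087 in 16-bit hexadecimal is 0xE2E7.
Stored little-endian, the bytes at ascending addresses are E7 E2.
Read back as big-endian, the last byte is least significant, giving 0xE7E2.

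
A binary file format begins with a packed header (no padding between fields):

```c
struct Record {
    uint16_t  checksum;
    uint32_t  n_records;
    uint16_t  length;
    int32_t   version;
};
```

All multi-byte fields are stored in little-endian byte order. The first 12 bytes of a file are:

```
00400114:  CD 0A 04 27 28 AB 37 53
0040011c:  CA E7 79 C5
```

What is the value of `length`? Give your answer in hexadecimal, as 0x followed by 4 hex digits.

`length` follows `checksum` (2 B), `n_records` (4 B), so it starts at offset 2 + 4 = 6 and occupies 2 bytes.
Bytes at offsets 6..7: 37 53.
Little-endian: lowest address holds the least-significant byte.
Reassemble most-significant byte first: 53 37 → 0x5337.

0x5337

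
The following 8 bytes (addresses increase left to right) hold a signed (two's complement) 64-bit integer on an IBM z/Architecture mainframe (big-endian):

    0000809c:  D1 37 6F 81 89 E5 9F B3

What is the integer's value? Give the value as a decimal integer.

Big-endian stores the most-significant byte at the lowest address.
The bytes are already most-significant first: 0xD1376F8189E59FB3.
Top bit is set, so as a signed 64-bit value this is 0xD1376F8189E59FB3 − 2^64 = -3371103193908535373.

-3371103193908535373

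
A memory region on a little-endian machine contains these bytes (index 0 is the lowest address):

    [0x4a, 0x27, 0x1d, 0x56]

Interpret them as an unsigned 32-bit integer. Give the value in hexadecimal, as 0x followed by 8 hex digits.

0x561D274A

In little-endian order the low byte comes first in memory.
Reassemble most-significant byte first: 56 1D 27 4A → 0x561D274A.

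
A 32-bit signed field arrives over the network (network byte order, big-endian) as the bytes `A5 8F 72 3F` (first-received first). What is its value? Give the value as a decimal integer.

-1517325761

In big-endian order the high byte comes first in memory.
The bytes are already most-significant first: 0xA58F723F.
Top bit is set, so as a signed 32-bit value this is 0xA58F723F − 2^32 = -1517325761.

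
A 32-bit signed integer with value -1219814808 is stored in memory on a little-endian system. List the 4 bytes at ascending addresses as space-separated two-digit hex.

68 1A 4B B7

Two's complement of -1219814808 in 32 bits: 1219814808 = 0x48B4E598; invert → 0xB74B1A67; add 1 → 0xB74B1A68.
Split into bytes (most-significant first): B7 4B 1A 68.
In little-endian order the low byte comes first in memory.
So at ascending addresses the bytes are 68 1A 4B B7.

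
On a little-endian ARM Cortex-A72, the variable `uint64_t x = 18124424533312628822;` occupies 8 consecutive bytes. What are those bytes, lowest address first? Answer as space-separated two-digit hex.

56 68 79 F2 15 E4 86 FB

18124424533312628822 in hexadecimal, padded to 64 bits, is 0xFB86E415F2796856.
Split into bytes (most-significant first): FB 86 E4 15 F2 79 68 56.
Little-endian stores the least-significant byte at the lowest address.
So at ascending addresses the bytes are 56 68 79 F2 15 E4 86 FB.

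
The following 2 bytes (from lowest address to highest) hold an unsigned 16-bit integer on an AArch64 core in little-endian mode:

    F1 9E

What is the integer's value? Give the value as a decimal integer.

40689

Little-endian: lowest address holds the least-significant byte.
Reassemble most-significant byte first: 9E F1 → 0x9EF1.
0x9EF1 = 40689.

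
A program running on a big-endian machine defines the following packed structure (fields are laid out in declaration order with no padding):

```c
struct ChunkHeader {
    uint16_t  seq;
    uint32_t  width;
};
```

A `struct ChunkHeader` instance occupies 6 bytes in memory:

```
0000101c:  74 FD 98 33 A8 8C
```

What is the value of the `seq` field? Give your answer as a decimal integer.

29949

`seq` is the first field, at byte offset 0, occupying 2 bytes.
Bytes at offsets 0..1: 74 FD.
In big-endian order the high byte comes first in memory.
The bytes are already most-significant first: 0x74FD.
0x74FD = 29949.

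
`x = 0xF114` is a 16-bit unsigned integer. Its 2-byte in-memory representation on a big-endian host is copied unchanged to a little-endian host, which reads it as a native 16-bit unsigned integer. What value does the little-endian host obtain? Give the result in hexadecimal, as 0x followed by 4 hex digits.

Stored big-endian, the bytes at ascending addresses are F1 14.
Read back as little-endian, the first byte is least significant, giving 0x14F1.

0x14F1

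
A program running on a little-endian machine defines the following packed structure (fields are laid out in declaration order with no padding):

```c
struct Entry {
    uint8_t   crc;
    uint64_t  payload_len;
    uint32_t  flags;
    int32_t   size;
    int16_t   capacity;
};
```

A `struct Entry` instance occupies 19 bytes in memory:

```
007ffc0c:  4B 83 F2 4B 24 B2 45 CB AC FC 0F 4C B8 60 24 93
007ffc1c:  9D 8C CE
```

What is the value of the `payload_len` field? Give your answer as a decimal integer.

12451122226211320451

`payload_len` follows `crc` (1 byte), so it starts at byte offset 1 and occupies 8 bytes.
Bytes at offsets 1..8: 83 F2 4B 24 B2 45 CB AC.
Little-endian stores the least-significant byte at the lowest address.
Reassemble most-significant byte first: AC CB 45 B2 24 4B F2 83 → 0xACCB45B2244BF283.
0xACCB45B2244BF283 = 12451122226211320451.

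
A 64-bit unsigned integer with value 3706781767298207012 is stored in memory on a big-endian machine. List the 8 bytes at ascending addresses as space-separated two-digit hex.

33 71 22 60 C3 B4 4D 24

3706781767298207012 in hexadecimal, padded to 64 bits, is 0x33712260C3B44D24.
Split into bytes (most-significant first): 33 71 22 60 C3 B4 4D 24.
In big-endian order the high byte comes first in memory.
So the memory order matches the most-significant-first order: 33 71 22 60 C3 B4 4D 24.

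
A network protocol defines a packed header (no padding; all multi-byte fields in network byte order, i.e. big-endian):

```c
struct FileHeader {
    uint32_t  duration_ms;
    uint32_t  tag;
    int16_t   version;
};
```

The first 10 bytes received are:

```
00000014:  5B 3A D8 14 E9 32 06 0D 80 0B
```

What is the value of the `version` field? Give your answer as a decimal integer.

-32757

`version` follows `duration_ms` (4 B), `tag` (4 B), so it starts at offset 4 + 4 = 8 and occupies 2 bytes.
Bytes at offsets 8..9: 80 0B.
Big-endian: lowest address holds the most-significant byte.
The bytes are already most-significant first: 0x800B.
Top bit is set, so as a signed 16-bit value this is 0x800B − 2^16 = -32757.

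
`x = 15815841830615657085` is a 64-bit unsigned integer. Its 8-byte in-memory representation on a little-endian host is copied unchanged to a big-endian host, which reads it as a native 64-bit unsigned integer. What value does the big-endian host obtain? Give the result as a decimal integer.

9019193111324687835

15815841830615657085 in 64-bit hexadecimal is 0xDB7D2859599C2A7D.
Stored little-endian, the bytes at ascending addresses are 7D 2A 9C 59 59 28 7D DB.
Read back as big-endian, the last byte is least significant, giving 0x7D2A9C5959287DDB.
0x7D2A9C5959287DDB = 9019193111324687835.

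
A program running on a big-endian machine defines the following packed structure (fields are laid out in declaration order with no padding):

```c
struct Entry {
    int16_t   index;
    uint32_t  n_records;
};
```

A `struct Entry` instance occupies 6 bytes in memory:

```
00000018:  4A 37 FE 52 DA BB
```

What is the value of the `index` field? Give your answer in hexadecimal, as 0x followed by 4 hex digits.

0x4A37

`index` is the first field, at byte offset 0, occupying 2 bytes.
Bytes at offsets 0..1: 4A 37.
Big-endian stores the most-significant byte at the lowest address.
The bytes are already most-significant first: 0x4A37.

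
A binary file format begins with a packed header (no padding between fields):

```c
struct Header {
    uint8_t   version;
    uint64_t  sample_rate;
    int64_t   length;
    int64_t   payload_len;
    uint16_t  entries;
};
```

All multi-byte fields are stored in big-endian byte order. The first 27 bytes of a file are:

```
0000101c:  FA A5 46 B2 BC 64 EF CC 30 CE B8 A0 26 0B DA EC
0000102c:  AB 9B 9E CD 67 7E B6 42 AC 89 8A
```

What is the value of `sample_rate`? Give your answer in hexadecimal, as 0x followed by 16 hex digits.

`sample_rate` follows `version` (1 byte), so it starts at byte offset 1 and occupies 8 bytes.
Bytes at offsets 1..8: A5 46 B2 BC 64 EF CC 30.
In big-endian order the high byte comes first in memory.
The bytes are already most-significant first: 0xA546B2BC64EFCC30.

0xA546B2BC64EFCC30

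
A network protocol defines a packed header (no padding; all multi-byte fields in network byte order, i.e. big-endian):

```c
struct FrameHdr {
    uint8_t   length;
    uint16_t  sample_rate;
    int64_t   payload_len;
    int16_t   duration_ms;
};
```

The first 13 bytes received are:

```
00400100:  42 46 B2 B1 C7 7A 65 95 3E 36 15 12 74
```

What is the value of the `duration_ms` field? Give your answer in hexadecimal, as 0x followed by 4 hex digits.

`duration_ms` follows `length` (1 B), `sample_rate` (2 B), `payload_len` (8 B), so it starts at offset 1 + 2 + 8 = 11 and occupies 2 bytes.
Bytes at offsets 11..12: 12 74.
In big-endian order the high byte comes first in memory.
The bytes are already most-significant first: 0x1274.

0x1274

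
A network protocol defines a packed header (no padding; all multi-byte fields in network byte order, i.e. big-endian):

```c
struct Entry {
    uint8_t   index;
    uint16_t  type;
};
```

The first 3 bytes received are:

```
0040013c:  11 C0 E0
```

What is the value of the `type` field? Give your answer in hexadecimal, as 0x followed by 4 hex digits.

`type` follows `index` (1 byte), so it starts at byte offset 1 and occupies 2 bytes.
Bytes at offsets 1..2: C0 E0.
Big-endian: lowest address holds the most-significant byte.
The bytes are already most-significant first: 0xC0E0.

0xC0E0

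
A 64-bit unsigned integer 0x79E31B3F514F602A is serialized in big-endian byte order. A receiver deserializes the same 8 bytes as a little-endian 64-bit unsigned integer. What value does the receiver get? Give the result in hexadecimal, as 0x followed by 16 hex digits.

0x2A604F513F1BE379

Stored big-endian, the bytes at ascending addresses are 79 E3 1B 3F 51 4F 60 2A.
Read back as little-endian, the first byte is least significant, giving 0x2A604F513F1BE379.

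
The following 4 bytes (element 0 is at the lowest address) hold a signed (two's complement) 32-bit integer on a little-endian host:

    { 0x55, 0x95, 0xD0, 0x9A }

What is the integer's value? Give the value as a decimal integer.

-1697606315

Little-endian: lowest address holds the least-significant byte.
Reassemble most-significant byte first: 9A D0 95 55 → 0x9AD09555.
Top bit is set, so as a signed 32-bit value this is 0x9AD09555 − 2^32 = -1697606315.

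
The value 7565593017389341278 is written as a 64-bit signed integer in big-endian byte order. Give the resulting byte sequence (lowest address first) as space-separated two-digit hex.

7565593017389341278 in hexadecimal, padded to 64 bits, is 0x68FE62C3DCAADA5E.
Split into bytes (most-significant first): 68 FE 62 C3 DC AA DA 5E.
Big-endian: lowest address holds the most-significant byte.
So the memory order matches the most-significant-first order: 68 FE 62 C3 DC AA DA 5E.

68 FE 62 C3 DC AA DA 5E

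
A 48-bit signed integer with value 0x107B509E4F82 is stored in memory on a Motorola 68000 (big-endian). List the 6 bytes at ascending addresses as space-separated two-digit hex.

10 7B 50 9E 4F 82

Split into bytes (most-significant first): 10 7B 50 9E 4F 82.
Big-endian stores the most-significant byte at the lowest address.
So the memory order matches the most-significant-first order: 10 7B 50 9E 4F 82.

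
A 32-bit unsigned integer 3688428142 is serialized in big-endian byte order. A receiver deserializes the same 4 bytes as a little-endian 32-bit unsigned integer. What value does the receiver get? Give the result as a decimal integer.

1861408987

3688428142 in 32-bit hexadecimal is 0xDBD8F26E.
Stored big-endian, the bytes at ascending addresses are DB D8 F2 6E.
Read back as little-endian, the first byte is least significant, giving 0x6EF2D8DB.
0x6EF2D8DB = 1861408987.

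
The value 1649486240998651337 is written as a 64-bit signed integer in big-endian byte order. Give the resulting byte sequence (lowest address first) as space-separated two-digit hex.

1649486240998651337 in hexadecimal, padded to 64 bits, is 0x16E426FF309E75C9.
Split into bytes (most-significant first): 16 E4 26 FF 30 9E 75 C9.
Big-endian stores the most-significant byte at the lowest address.
So the memory order matches the most-significant-first order: 16 E4 26 FF 30 9E 75 C9.

16 E4 26 FF 30 9E 75 C9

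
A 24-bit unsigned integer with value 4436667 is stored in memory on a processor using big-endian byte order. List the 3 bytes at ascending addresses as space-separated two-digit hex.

43 B2 BB

4436667 in hexadecimal, padded to 24 bits, is 0x43B2BB.
Split into bytes (most-significant first): 43 B2 BB.
Big-endian: lowest address holds the most-significant byte.
So the memory order matches the most-significant-first order: 43 B2 BB.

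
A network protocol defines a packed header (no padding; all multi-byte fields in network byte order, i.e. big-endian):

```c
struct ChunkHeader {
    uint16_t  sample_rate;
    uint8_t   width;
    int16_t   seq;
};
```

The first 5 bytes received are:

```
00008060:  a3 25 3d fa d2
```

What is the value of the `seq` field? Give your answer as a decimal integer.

-1326

`seq` follows `sample_rate` (2 B), `width` (1 B), so it starts at offset 2 + 1 = 3 and occupies 2 bytes.
Bytes at offsets 3..4: FA D2.
Big-endian stores the most-significant byte at the lowest address.
The bytes are already most-significant first: 0xFAD2.
Top bit is set, so as a signed 16-bit value this is 0xFAD2 − 2^16 = -1326.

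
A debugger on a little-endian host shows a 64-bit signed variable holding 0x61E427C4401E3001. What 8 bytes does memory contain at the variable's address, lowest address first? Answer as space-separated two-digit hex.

01 30 1E 40 C4 27 E4 61

Split into bytes (most-significant first): 61 E4 27 C4 40 1E 30 01.
In little-endian order the low byte comes first in memory.
So at ascending addresses the bytes are 01 30 1E 40 C4 27 E4 61.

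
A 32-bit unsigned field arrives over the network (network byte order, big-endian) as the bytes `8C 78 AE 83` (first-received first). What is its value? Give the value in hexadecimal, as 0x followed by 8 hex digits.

In big-endian order the high byte comes first in memory.
The bytes are already most-significant first: 0x8C78AE83.

0x8C78AE83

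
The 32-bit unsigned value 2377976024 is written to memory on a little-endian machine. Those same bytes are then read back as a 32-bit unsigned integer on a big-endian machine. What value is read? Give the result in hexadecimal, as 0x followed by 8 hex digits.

2377976024 in 32-bit hexadecimal is 0x8DBD08D8.
Stored little-endian, the bytes at ascending addresses are D8 08 BD 8D.
Read back as big-endian, the last byte is least significant, giving 0xD808BD8D.

0xD808BD8D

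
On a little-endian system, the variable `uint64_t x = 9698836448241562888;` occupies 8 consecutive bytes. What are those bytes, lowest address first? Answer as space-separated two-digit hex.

08 B5 0C F0 5C 30 99 86

9698836448241562888 in hexadecimal, padded to 64 bits, is 0x8699305CF00CB508.
Split into bytes (most-significant first): 86 99 30 5C F0 0C B5 08.
Little-endian: lowest address holds the least-significant byte.
So at ascending addresses the bytes are 08 B5 0C F0 5C 30 99 86.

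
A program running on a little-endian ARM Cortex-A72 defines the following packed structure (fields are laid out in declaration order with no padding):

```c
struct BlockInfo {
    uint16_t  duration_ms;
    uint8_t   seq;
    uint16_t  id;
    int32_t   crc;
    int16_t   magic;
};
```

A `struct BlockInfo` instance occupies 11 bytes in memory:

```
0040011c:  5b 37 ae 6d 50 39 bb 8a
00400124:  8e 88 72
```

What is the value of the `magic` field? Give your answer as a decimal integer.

`magic` follows `duration_ms` (2 B), `seq` (1 B), `id` (2 B), `crc` (4 B), so it starts at offset 2 + 1 + 2 + 4 = 9 and occupies 2 bytes.
Bytes at offsets 9..10: 88 72.
Little-endian: lowest address holds the least-significant byte.
Reassemble most-significant byte first: 72 88 → 0x7288.
0x7288 = 29320.

29320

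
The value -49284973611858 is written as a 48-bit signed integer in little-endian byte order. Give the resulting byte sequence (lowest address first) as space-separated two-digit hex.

AE B4 A7 F2 2C D3

Two's complement of -49284973611858 in 48 bits: 49284973611858 = 0x2CD30D584B52; invert → 0xD32CF2A7B4AD; add 1 → 0xD32CF2A7B4AE.
Split into bytes (most-significant first): D3 2C F2 A7 B4 AE.
Little-endian: lowest address holds the least-significant byte.
So at ascending addresses the bytes are AE B4 A7 F2 2C D3.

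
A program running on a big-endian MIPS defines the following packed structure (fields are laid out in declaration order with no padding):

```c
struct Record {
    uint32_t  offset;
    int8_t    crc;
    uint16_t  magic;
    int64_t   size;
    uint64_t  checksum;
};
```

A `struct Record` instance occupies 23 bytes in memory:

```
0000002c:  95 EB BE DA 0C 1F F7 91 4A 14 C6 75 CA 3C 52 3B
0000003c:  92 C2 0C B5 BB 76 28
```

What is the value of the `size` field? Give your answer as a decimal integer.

`size` follows `offset` (4 B), `crc` (1 B), `magic` (2 B), so it starts at offset 4 + 1 + 2 = 7 and occupies 8 bytes.
Bytes at offsets 7..14: 91 4A 14 C6 75 CA 3C 52.
In big-endian order the high byte comes first in memory.
The bytes are already most-significant first: 0x914A14C675CA3C52.
Top bit is set, so as a signed 64-bit value this is 0x914A14C675CA3C52 − 2^64 = -7977540947321144238.

-7977540947321144238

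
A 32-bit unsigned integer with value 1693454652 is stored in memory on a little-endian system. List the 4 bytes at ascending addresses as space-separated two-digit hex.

1693454652 in hexadecimal, padded to 32 bits, is 0x64F0113C.
Split into bytes (most-significant first): 64 F0 11 3C.
In little-endian order the low byte comes first in memory.
So at ascending addresses the bytes are 3C 11 F0 64.

3C 11 F0 64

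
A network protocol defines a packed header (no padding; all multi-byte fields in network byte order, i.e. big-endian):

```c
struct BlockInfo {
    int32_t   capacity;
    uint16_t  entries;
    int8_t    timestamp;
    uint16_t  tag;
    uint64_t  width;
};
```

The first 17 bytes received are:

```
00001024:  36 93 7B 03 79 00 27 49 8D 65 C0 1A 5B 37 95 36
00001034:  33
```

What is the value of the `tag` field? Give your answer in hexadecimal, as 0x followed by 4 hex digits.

0x498D

`tag` follows `capacity` (4 B), `entries` (2 B), `timestamp` (1 B), so it starts at offset 4 + 2 + 1 = 7 and occupies 2 bytes.
Bytes at offsets 7..8: 49 8D.
Big-endian: lowest address holds the most-significant byte.
The bytes are already most-significant first: 0x498D.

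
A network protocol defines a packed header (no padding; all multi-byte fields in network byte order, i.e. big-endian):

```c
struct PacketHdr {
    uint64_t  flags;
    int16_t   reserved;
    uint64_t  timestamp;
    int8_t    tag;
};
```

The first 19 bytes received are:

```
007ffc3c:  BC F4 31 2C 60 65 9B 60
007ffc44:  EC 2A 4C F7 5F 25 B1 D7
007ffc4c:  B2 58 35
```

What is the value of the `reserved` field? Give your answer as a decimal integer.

-5078

`reserved` follows `flags` (8 bytes), so it starts at byte offset 8 and occupies 2 bytes.
Bytes at offsets 8..9: EC 2A.
Big-endian: lowest address holds the most-significant byte.
The bytes are already most-significant first: 0xEC2A.
Top bit is set, so as a signed 16-bit value this is 0xEC2A − 2^16 = -5078.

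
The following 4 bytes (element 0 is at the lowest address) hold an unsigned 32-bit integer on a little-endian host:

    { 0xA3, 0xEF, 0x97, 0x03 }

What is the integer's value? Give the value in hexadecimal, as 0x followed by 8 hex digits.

0x0397EFA3

Little-endian stores the least-significant byte at the lowest address.
Reassemble most-significant byte first: 03 97 EF A3 → 0x0397EFA3.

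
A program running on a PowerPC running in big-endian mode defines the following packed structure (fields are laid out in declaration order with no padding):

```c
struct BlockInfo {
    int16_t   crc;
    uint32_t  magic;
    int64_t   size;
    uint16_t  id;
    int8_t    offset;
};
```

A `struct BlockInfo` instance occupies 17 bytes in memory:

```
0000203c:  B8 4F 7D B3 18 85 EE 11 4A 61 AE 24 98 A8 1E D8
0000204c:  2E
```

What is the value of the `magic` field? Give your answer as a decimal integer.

2108889221

`magic` follows `crc` (2 bytes), so it starts at byte offset 2 and occupies 4 bytes.
Bytes at offsets 2..5: 7D B3 18 85.
Big-endian stores the most-significant byte at the lowest address.
The bytes are already most-significant first: 0x7DB31885.
0x7DB31885 = 2108889221.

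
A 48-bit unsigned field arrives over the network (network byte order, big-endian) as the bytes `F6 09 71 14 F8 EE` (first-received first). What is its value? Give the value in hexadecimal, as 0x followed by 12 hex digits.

Big-endian: lowest address holds the most-significant byte.
The bytes are already most-significant first: 0xF6097114F8EE.

0xF6097114F8EE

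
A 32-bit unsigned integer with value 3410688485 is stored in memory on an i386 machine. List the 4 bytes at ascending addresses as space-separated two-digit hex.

E5 F9 4A CB

3410688485 in hexadecimal, padded to 32 bits, is 0xCB4AF9E5.
Split into bytes (most-significant first): CB 4A F9 E5.
Little-endian: lowest address holds the least-significant byte.
So at ascending addresses the bytes are E5 F9 4A CB.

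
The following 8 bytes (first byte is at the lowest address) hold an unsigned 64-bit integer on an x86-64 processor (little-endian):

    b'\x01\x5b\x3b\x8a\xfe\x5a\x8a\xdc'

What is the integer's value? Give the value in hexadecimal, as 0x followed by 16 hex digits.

0xDC8A5AFE8A3B5B01

Little-endian: lowest address holds the least-significant byte.
Reassemble most-significant byte first: DC 8A 5A FE 8A 3B 5B 01 → 0xDC8A5AFE8A3B5B01.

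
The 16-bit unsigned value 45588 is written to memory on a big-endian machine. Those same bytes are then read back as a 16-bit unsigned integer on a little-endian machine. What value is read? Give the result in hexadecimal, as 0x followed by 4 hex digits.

0x14B2

45588 in 16-bit hexadecimal is 0xB214.
Stored big-endian, the bytes at ascending addresses are B2 14.
Read back as little-endian, the first byte is least significant, giving 0x14B2.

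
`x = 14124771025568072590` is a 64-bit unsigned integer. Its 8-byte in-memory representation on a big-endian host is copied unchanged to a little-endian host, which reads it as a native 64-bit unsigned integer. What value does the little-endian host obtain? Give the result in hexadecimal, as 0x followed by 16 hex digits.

14124771025568072590 in 64-bit hexadecimal is 0xC405446958B7038E.
Stored big-endian, the bytes at ascending addresses are C4 05 44 69 58 B7 03 8E.
Read back as little-endian, the first byte is least significant, giving 0x8E03B758694405C4.

0x8E03B758694405C4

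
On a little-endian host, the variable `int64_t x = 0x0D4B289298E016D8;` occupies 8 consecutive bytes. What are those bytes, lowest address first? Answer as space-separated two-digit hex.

D8 16 E0 98 92 28 4B 0D

Split into bytes (most-significant first): 0D 4B 28 92 98 E0 16 D8.
In little-endian order the low byte comes first in memory.
So at ascending addresses the bytes are D8 16 E0 98 92 28 4B 0D.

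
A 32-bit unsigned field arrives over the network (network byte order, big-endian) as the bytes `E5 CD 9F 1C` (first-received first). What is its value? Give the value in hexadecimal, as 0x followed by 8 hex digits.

In big-endian order the high byte comes first in memory.
The bytes are already most-significant first: 0xE5CD9F1C.

0xE5CD9F1C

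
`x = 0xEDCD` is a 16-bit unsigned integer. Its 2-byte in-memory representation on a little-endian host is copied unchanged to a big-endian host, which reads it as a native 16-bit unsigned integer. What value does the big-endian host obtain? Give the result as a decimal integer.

52717

Stored little-endian, the bytes at ascending addresses are CD ED.
Read back as big-endian, the last byte is least significant, giving 0xCDED.
0xCDED = 52717.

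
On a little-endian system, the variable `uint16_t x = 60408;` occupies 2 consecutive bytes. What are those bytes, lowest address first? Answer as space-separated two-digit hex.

F8 EB

60408 in hexadecimal, padded to 16 bits, is 0xEBF8.
Split into bytes (most-significant first): EB F8.
In little-endian order the low byte comes first in memory.
So at ascending addresses the bytes are F8 EB.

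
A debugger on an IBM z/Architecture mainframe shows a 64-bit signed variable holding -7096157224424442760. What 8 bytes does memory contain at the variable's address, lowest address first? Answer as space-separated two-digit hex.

9D 85 62 99 F7 DB F4 78

Two's complement of -7096157224424442760 in 64 bits: 7096157224424442760 = 0x627A9D6608240B88; invert → 0x9D856299F7DBF477; add 1 → 0x9D856299F7DBF478.
Split into bytes (most-significant first): 9D 85 62 99 F7 DB F4 78.
Big-endian: lowest address holds the most-significant byte.
So the memory order matches the most-significant-first order: 9D 85 62 99 F7 DB F4 78.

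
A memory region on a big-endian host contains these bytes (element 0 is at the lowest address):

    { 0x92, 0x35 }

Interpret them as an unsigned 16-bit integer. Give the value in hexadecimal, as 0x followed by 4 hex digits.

Big-endian: lowest address holds the most-significant byte.
The bytes are already most-significant first: 0x9235.

0x9235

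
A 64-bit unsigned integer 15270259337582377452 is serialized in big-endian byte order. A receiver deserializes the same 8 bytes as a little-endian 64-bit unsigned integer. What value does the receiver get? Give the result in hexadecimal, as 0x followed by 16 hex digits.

15270259337582377452 in 64-bit hexadecimal is 0xD3EADBF654B079EC.
Stored big-endian, the bytes at ascending addresses are D3 EA DB F6 54 B0 79 EC.
Read back as little-endian, the first byte is least significant, giving 0xEC79B054F6DBEAD3.

0xEC79B054F6DBEAD3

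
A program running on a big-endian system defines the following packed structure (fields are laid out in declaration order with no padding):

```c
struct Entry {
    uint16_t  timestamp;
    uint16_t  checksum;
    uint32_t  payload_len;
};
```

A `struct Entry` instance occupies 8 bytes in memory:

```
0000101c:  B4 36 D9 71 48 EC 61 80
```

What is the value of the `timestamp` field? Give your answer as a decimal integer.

`timestamp` is the first field, at byte offset 0, occupying 2 bytes.
Bytes at offsets 0..1: B4 36.
Big-endian: lowest address holds the most-significant byte.
The bytes are already most-significant first: 0xB436.
0xB436 = 46134.

46134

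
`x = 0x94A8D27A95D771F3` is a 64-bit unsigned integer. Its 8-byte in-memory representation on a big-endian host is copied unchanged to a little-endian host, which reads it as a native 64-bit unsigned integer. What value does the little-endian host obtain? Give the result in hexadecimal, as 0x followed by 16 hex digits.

0xF371D7957AD2A894

Stored big-endian, the bytes at ascending addresses are 94 A8 D2 7A 95 D7 71 F3.
Read back as little-endian, the first byte is least significant, giving 0xF371D7957AD2A894.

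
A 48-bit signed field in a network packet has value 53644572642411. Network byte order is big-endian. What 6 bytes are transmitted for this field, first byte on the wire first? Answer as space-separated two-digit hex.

53644572642411 in hexadecimal, padded to 48 bits, is 0x30CA19B24C6B.
Split into bytes (most-significant first): 30 CA 19 B2 4C 6B.
Big-endian stores the most-significant byte at the lowest address.
So the memory order matches the most-significant-first order: 30 CA 19 B2 4C 6B.

30 CA 19 B2 4C 6B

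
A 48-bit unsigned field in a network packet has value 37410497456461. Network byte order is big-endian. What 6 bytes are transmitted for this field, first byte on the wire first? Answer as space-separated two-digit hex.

37410497456461 in hexadecimal, padded to 48 bits, is 0x22064F69694D.
Split into bytes (most-significant first): 22 06 4F 69 69 4D.
In big-endian order the high byte comes first in memory.
So the memory order matches the most-significant-first order: 22 06 4F 69 69 4D.

22 06 4F 69 69 4D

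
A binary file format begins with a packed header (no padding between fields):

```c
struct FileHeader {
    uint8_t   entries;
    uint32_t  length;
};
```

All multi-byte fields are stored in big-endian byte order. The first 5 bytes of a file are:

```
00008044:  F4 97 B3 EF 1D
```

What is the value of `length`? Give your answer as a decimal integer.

2545151773

`length` follows `entries` (1 byte), so it starts at byte offset 1 and occupies 4 bytes.
Bytes at offsets 1..4: 97 B3 EF 1D.
In big-endian order the high byte comes first in memory.
The bytes are already most-significant first: 0x97B3EF1D.
0x97B3EF1D = 2545151773.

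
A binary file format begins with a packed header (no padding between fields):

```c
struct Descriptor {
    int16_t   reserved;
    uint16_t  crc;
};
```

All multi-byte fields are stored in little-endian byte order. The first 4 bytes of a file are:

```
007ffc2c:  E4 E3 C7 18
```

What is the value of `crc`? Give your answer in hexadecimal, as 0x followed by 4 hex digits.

0x18C7

`crc` follows `reserved` (2 bytes), so it starts at byte offset 2 and occupies 2 bytes.
Bytes at offsets 2..3: C7 18.
Little-endian stores the least-significant byte at the lowest address.
Reassemble most-significant byte first: 18 C7 → 0x18C7.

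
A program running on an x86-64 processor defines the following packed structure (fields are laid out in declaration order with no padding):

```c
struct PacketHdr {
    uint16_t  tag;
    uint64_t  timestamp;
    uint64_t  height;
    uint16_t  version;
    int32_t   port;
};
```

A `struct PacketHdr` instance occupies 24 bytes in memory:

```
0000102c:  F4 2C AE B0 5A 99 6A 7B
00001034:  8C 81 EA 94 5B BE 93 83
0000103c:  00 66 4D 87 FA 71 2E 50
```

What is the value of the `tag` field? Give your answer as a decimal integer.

`tag` is the first field, at byte offset 0, occupying 2 bytes.
Bytes at offsets 0..1: F4 2C.
Little-endian stores the least-significant byte at the lowest address.
Reassemble most-significant byte first: 2C F4 → 0x2CF4.
0x2CF4 = 11508.

11508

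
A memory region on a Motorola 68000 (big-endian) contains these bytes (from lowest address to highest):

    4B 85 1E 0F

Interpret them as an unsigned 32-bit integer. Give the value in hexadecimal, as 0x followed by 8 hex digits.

Big-endian: lowest address holds the most-significant byte.
The bytes are already most-significant first: 0x4B851E0F.

0x4B851E0F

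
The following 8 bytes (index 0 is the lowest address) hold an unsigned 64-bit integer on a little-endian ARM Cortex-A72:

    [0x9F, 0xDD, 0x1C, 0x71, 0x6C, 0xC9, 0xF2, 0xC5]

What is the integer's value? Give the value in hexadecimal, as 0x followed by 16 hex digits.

0xC5F2C96C711CDD9F

Little-endian: lowest address holds the least-significant byte.
Reassemble most-significant byte first: C5 F2 C9 6C 71 1C DD 9F → 0xC5F2C96C711CDD9F.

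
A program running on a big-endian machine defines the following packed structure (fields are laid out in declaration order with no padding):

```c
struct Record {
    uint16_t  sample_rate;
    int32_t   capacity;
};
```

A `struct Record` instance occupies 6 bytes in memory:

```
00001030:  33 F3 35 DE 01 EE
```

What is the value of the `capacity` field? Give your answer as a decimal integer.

`capacity` follows `sample_rate` (2 bytes), so it starts at byte offset 2 and occupies 4 bytes.
Bytes at offsets 2..5: 35 DE 01 EE.
In big-endian order the high byte comes first in memory.
The bytes are already most-significant first: 0x35DE01EE.
0x35DE01EE = 903741934.

903741934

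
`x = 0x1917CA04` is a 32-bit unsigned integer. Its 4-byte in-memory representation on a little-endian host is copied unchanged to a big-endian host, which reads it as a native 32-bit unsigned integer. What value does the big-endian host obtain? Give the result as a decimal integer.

Stored little-endian, the bytes at ascending addresses are 04 CA 17 19.
Read back as big-endian, the last byte is least significant, giving 0x04CA1719.
0x04CA1719 = 80353049.

80353049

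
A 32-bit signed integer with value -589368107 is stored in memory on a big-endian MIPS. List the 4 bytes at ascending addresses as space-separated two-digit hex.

DC DE F4 D5

Two's complement of -589368107 in 32 bits: 589368107 = 0x23210B2B; invert → 0xDCDEF4D4; add 1 → 0xDCDEF4D5.
Split into bytes (most-significant first): DC DE F4 D5.
Big-endian stores the most-significant byte at the lowest address.
So the memory order matches the most-significant-first order: DC DE F4 D5.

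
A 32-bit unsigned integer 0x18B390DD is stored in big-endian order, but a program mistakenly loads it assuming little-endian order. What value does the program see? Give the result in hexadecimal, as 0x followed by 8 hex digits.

0xDD90B318

Stored big-endian, the bytes at ascending addresses are 18 B3 90 DD.
Read back as little-endian, the first byte is least significant, giving 0xDD90B318.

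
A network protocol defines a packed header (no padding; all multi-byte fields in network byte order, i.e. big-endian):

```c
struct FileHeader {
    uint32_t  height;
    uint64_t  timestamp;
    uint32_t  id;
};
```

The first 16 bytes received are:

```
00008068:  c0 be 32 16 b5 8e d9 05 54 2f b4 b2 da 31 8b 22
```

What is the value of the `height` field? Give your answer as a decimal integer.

3233690134

`height` is the first field, at byte offset 0, occupying 4 bytes.
Bytes at offsets 0..3: C0 BE 32 16.
Big-endian stores the most-significant byte at the lowest address.
The bytes are already most-significant first: 0xC0BE3216.
0xC0BE3216 = 3233690134.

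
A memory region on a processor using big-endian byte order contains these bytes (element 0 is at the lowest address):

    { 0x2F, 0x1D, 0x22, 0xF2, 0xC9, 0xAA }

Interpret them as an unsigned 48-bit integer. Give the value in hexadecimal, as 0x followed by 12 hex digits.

0x2F1D22F2C9AA

Big-endian: lowest address holds the most-significant byte.
The bytes are already most-significant first: 0x2F1D22F2C9AA.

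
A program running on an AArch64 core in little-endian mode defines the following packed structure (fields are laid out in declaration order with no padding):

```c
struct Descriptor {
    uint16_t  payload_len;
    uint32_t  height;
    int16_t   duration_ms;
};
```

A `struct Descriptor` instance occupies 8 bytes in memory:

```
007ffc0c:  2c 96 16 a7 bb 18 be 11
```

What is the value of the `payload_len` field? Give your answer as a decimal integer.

`payload_len` is the first field, at byte offset 0, occupying 2 bytes.
Bytes at offsets 0..1: 2C 96.
In little-endian order the low byte comes first in memory.
Reassemble most-significant byte first: 96 2C → 0x962C.
0x962C = 38444.

38444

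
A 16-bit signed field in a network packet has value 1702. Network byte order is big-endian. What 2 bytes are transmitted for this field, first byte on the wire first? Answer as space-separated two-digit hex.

1702 in hexadecimal, padded to 16 bits, is 0x06A6.
Split into bytes (most-significant first): 06 A6.
Big-endian stores the most-significant byte at the lowest address.
So the memory order matches the most-significant-first order: 06 A6.

06 A6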